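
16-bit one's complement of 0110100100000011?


Original: 0110100100000011
Invert all bits:
  bit 0: 0 → 1
  bit 1: 1 → 0
  bit 2: 1 → 0
  bit 3: 0 → 1
  bit 4: 1 → 0
  bit 5: 0 → 1
  bit 6: 0 → 1
  bit 7: 1 → 0
  bit 8: 0 → 1
  bit 9: 0 → 1
  bit 10: 0 → 1
  bit 11: 0 → 1
  bit 12: 0 → 1
  bit 13: 0 → 1
  bit 14: 1 → 0
  bit 15: 1 → 0
= 1001011011111100


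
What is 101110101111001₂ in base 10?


Positional values:
Bit 0: 1 × 2^0 = 1
Bit 3: 1 × 2^3 = 8
Bit 4: 1 × 2^4 = 16
Bit 5: 1 × 2^5 = 32
Bit 6: 1 × 2^6 = 64
Bit 8: 1 × 2^8 = 256
Bit 10: 1 × 2^10 = 1024
Bit 11: 1 × 2^11 = 2048
Bit 12: 1 × 2^12 = 4096
Bit 14: 1 × 2^14 = 16384
Sum = 1 + 8 + 16 + 32 + 64 + 256 + 1024 + 2048 + 4096 + 16384
= 23929


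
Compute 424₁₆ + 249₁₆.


Align and add column by column (LSB to MSB, each column mod 16 with carry):
  0424
+ 0249
  ----
  col 0: 4(4) + 9(9) + 0 (carry in) = 13 → D(13), carry out 0
  col 1: 2(2) + 4(4) + 0 (carry in) = 6 → 6(6), carry out 0
  col 2: 4(4) + 2(2) + 0 (carry in) = 6 → 6(6), carry out 0
  col 3: 0(0) + 0(0) + 0 (carry in) = 0 → 0(0), carry out 0
Reading digits MSB→LSB: 066D
Strip leading zeros: 66D
= 0x66D


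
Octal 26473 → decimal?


Positional values:
Position 0: 3 × 8^0 = 3
Position 1: 7 × 8^1 = 56
Position 2: 4 × 8^2 = 256
Position 3: 6 × 8^3 = 3072
Position 4: 2 × 8^4 = 8192
Sum = 3 + 56 + 256 + 3072 + 8192
= 11579


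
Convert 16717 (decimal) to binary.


Divide by 2 repeatedly:
16717 ÷ 2 = 8358 remainder 1
8358 ÷ 2 = 4179 remainder 0
4179 ÷ 2 = 2089 remainder 1
2089 ÷ 2 = 1044 remainder 1
1044 ÷ 2 = 522 remainder 0
522 ÷ 2 = 261 remainder 0
261 ÷ 2 = 130 remainder 1
130 ÷ 2 = 65 remainder 0
65 ÷ 2 = 32 remainder 1
32 ÷ 2 = 16 remainder 0
16 ÷ 2 = 8 remainder 0
8 ÷ 2 = 4 remainder 0
4 ÷ 2 = 2 remainder 0
2 ÷ 2 = 1 remainder 0
1 ÷ 2 = 0 remainder 1
Reading remainders bottom-up:
= 100000101001101


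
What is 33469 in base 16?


Divide by 16 repeatedly:
33469 ÷ 16 = 2091 remainder 13 (D)
2091 ÷ 16 = 130 remainder 11 (B)
130 ÷ 16 = 8 remainder 2 (2)
8 ÷ 16 = 0 remainder 8 (8)
Reading remainders bottom-up:
= 0x82BD


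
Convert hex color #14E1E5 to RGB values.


Hex: #14E1E5
R = 14₁₆ = 20
G = E1₁₆ = 225
B = E5₁₆ = 229
= RGB(20, 225, 229)


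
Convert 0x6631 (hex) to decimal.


Positional values:
Position 0: 1 × 16^0 = 1 × 1 = 1
Position 1: 3 × 16^1 = 3 × 16 = 48
Position 2: 6 × 16^2 = 6 × 256 = 1536
Position 3: 6 × 16^3 = 6 × 4096 = 24576
Sum = 1 + 48 + 1536 + 24576
= 26161


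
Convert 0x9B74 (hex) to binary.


Each hex digit → 4 binary bits:
  9 = 1001
  B = 1011
  7 = 0111
  4 = 0100
Concatenate: 1001 1011 0111 0100
= 1001101101110100


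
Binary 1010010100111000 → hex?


Group into 4-bit nibbles: 1010010100111000
  1010 = A
  0101 = 5
  0011 = 3
  1000 = 8
= 0xA538


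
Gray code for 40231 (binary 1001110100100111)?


Binary: 1001110100100111
Gray code: G = B XOR (B >> 1)
B >> 1 = 0100111010010011
1001110100100111 XOR 0100111010010011:
  1 XOR 0 = 1
  0 XOR 1 = 1
  0 XOR 0 = 0
  1 XOR 0 = 1
  1 XOR 1 = 0
  1 XOR 1 = 0
  0 XOR 1 = 1
  1 XOR 0 = 1
  0 XOR 1 = 1
  0 XOR 0 = 0
  1 XOR 0 = 1
  0 XOR 1 = 1
  0 XOR 0 = 0
  1 XOR 0 = 1
  1 XOR 1 = 0
  1 XOR 1 = 0
= 1101001110110100


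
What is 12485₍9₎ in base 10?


Positional values (base 9):
  5 × 9^0 = 5 × 1 = 5
  8 × 9^1 = 8 × 9 = 72
  4 × 9^2 = 4 × 81 = 324
  2 × 9^3 = 2 × 729 = 1458
  1 × 9^4 = 1 × 6561 = 6561
Sum = 5 + 72 + 324 + 1458 + 6561
= 8420


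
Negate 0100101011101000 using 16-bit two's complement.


Original: 0100101011101000
Step 1 - Invert all bits: 1011010100010111
Step 2 - Add 1: 1011010100010111 + 1
= 1011010100011000 (represents -19176)


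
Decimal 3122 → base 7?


Divide by 7 repeatedly:
3122 ÷ 7 = 446 remainder 0
446 ÷ 7 = 63 remainder 5
63 ÷ 7 = 9 remainder 0
9 ÷ 7 = 1 remainder 2
1 ÷ 7 = 0 remainder 1
Reading remainders bottom-up:
= 12050


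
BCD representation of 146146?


Each digit → 4-bit binary:
  1 → 0001
  4 → 0100
  6 → 0110
  1 → 0001
  4 → 0100
  6 → 0110
= 0001 0100 0110 0001 0100 0110


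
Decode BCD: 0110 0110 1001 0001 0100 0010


Each 4-bit group → digit:
  0110 → 6
  0110 → 6
  1001 → 9
  0001 → 1
  0100 → 4
  0010 → 2
= 669142


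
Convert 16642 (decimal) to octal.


Divide by 8 repeatedly:
16642 ÷ 8 = 2080 remainder 2
2080 ÷ 8 = 260 remainder 0
260 ÷ 8 = 32 remainder 4
32 ÷ 8 = 4 remainder 0
4 ÷ 8 = 0 remainder 4
Reading remainders bottom-up:
= 0o40402


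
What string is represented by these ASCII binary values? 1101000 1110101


Codes (binary): 1101000 1110101
Per-code ASCII lookup:
  1101000 = 104  (range 97-122: lowercase, 104 - 97 = 7) → 'h'
  1110101 = 117  (range 97-122: lowercase, 117 - 97 = 20) → 'u'
= 'hu'


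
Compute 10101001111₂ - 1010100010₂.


Align and subtract column by column (LSB to MSB, borrowing when needed):
  10101001111
- 01010100010
  -----------
  col 0: (1 - 0 borrow-in) - 0 → 1 - 0 = 1, borrow out 0
  col 1: (1 - 0 borrow-in) - 1 → 1 - 1 = 0, borrow out 0
  col 2: (1 - 0 borrow-in) - 0 → 1 - 0 = 1, borrow out 0
  col 3: (1 - 0 borrow-in) - 0 → 1 - 0 = 1, borrow out 0
  col 4: (0 - 0 borrow-in) - 0 → 0 - 0 = 0, borrow out 0
  col 5: (0 - 0 borrow-in) - 1 → borrow from next column: (0+2) - 1 = 1, borrow out 1
  col 6: (1 - 1 borrow-in) - 0 → 0 - 0 = 0, borrow out 0
  col 7: (0 - 0 borrow-in) - 1 → borrow from next column: (0+2) - 1 = 1, borrow out 1
  col 8: (1 - 1 borrow-in) - 0 → 0 - 0 = 0, borrow out 0
  col 9: (0 - 0 borrow-in) - 1 → borrow from next column: (0+2) - 1 = 1, borrow out 1
  col 10: (1 - 1 borrow-in) - 0 → 0 - 0 = 0, borrow out 0
Reading bits MSB→LSB: 01010101101
Strip leading zeros: 1010101101
= 1010101101


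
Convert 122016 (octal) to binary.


Each octal digit → 3 binary bits:
  1 = 001
  2 = 010
  2 = 010
  0 = 000
  1 = 001
  6 = 110
Concatenate: 001 010 010 000 001 110
= 001010010000001110


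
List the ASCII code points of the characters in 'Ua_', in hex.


String: 'Ua_'  (3 characters)
Per-character ASCII lookup:
  'U': uppercase starts at 65: 'U' = 65 + 20 = 85 → 0x55
  'a': lowercase starts at 97: 'a' = 97 + 0 = 97 → 0x61
  '_': special character: '_' = 95 → 0x5F
= 0x55 0x61 0x5F


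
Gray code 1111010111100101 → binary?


Gray code: 1111010111100101
MSB stays the same: 1
Each subsequent bit = prev_binary XOR current_gray:
  B[1] = 1 XOR 1 = 0
  B[2] = 0 XOR 1 = 1
  B[3] = 1 XOR 1 = 0
  B[4] = 0 XOR 0 = 0
  B[5] = 0 XOR 1 = 1
  B[6] = 1 XOR 0 = 1
  B[7] = 1 XOR 1 = 0
  B[8] = 0 XOR 1 = 1
  B[9] = 1 XOR 1 = 0
  B[10] = 0 XOR 1 = 1
  B[11] = 1 XOR 0 = 1
  B[12] = 1 XOR 0 = 1
  B[13] = 1 XOR 1 = 0
  B[14] = 0 XOR 0 = 0
  B[15] = 0 XOR 1 = 1
= 1010011010111001 (42681 decimal)


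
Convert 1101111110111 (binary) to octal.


Group into 3-bit groups: 001101111110111
  001 = 1
  101 = 5
  111 = 7
  110 = 6
  111 = 7
= 0o15767


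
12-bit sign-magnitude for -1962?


Sign bit: 1 (negative)
Magnitude: 1962 = 11110101010
= 111110101010


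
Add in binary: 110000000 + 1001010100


Align and add column by column (LSB to MSB, carry propagating):
  00110000000
+ 01001010100
  -----------
  col 0: 0 + 0 + 0 (carry in) = 0 → bit 0, carry out 0
  col 1: 0 + 0 + 0 (carry in) = 0 → bit 0, carry out 0
  col 2: 0 + 1 + 0 (carry in) = 1 → bit 1, carry out 0
  col 3: 0 + 0 + 0 (carry in) = 0 → bit 0, carry out 0
  col 4: 0 + 1 + 0 (carry in) = 1 → bit 1, carry out 0
  col 5: 0 + 0 + 0 (carry in) = 0 → bit 0, carry out 0
  col 6: 0 + 1 + 0 (carry in) = 1 → bit 1, carry out 0
  col 7: 1 + 0 + 0 (carry in) = 1 → bit 1, carry out 0
  col 8: 1 + 0 + 0 (carry in) = 1 → bit 1, carry out 0
  col 9: 0 + 1 + 0 (carry in) = 1 → bit 1, carry out 0
  col 10: 0 + 0 + 0 (carry in) = 0 → bit 0, carry out 0
Reading bits MSB→LSB: 01111010100
Strip leading zeros: 1111010100
= 1111010100


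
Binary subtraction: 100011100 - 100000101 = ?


Align and subtract column by column (LSB to MSB, borrowing when needed):
  100011100
- 100000101
  ---------
  col 0: (0 - 0 borrow-in) - 1 → borrow from next column: (0+2) - 1 = 1, borrow out 1
  col 1: (0 - 1 borrow-in) - 0 → borrow from next column: (-1+2) - 0 = 1, borrow out 1
  col 2: (1 - 1 borrow-in) - 1 → borrow from next column: (0+2) - 1 = 1, borrow out 1
  col 3: (1 - 1 borrow-in) - 0 → 0 - 0 = 0, borrow out 0
  col 4: (1 - 0 borrow-in) - 0 → 1 - 0 = 1, borrow out 0
  col 5: (0 - 0 borrow-in) - 0 → 0 - 0 = 0, borrow out 0
  col 6: (0 - 0 borrow-in) - 0 → 0 - 0 = 0, borrow out 0
  col 7: (0 - 0 borrow-in) - 0 → 0 - 0 = 0, borrow out 0
  col 8: (1 - 0 borrow-in) - 1 → 1 - 1 = 0, borrow out 0
Reading bits MSB→LSB: 000010111
Strip leading zeros: 10111
= 10111


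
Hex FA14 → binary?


Each hex digit → 4 binary bits:
  F = 1111
  A = 1010
  1 = 0001
  4 = 0100
Concatenate: 1111 1010 0001 0100
= 1111101000010100


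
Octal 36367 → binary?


Each octal digit → 3 binary bits:
  3 = 011
  6 = 110
  3 = 011
  6 = 110
  7 = 111
Concatenate: 011 110 011 110 111
= 011110011110111


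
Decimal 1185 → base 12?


Divide by 12 repeatedly:
1185 ÷ 12 = 98 remainder 9
98 ÷ 12 = 8 remainder 2
8 ÷ 12 = 0 remainder 8
Reading remainders bottom-up:
= 829


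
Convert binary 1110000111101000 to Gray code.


Binary: 1110000111101000
Gray code: G = B XOR (B >> 1)
B >> 1 = 0111000011110100
1110000111101000 XOR 0111000011110100:
  1 XOR 0 = 1
  1 XOR 1 = 0
  1 XOR 1 = 0
  0 XOR 1 = 1
  0 XOR 0 = 0
  0 XOR 0 = 0
  0 XOR 0 = 0
  1 XOR 0 = 1
  1 XOR 1 = 0
  1 XOR 1 = 0
  1 XOR 1 = 0
  0 XOR 1 = 1
  1 XOR 0 = 1
  0 XOR 1 = 1
  0 XOR 0 = 0
  0 XOR 0 = 0
= 1001000100011100


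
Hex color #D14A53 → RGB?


Hex: #D14A53
R = D1₁₆ = 209
G = 4A₁₆ = 74
B = 53₁₆ = 83
= RGB(209, 74, 83)


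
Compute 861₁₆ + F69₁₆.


Align and add column by column (LSB to MSB, each column mod 16 with carry):
  0861
+ 0F69
  ----
  col 0: 1(1) + 9(9) + 0 (carry in) = 10 → A(10), carry out 0
  col 1: 6(6) + 6(6) + 0 (carry in) = 12 → C(12), carry out 0
  col 2: 8(8) + F(15) + 0 (carry in) = 23 → 7(7), carry out 1
  col 3: 0(0) + 0(0) + 1 (carry in) = 1 → 1(1), carry out 0
Reading digits MSB→LSB: 17CA
Strip leading zeros: 17CA
= 0x17CA


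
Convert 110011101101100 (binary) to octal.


Group into 3-bit groups: 110011101101100
  110 = 6
  011 = 3
  101 = 5
  101 = 5
  100 = 4
= 0o63554


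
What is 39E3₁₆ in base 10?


Positional values:
Position 0: 3 × 16^0 = 3 × 1 = 3
Position 1: E × 16^1 = 14 × 16 = 224
Position 2: 9 × 16^2 = 9 × 256 = 2304
Position 3: 3 × 16^3 = 3 × 4096 = 12288
Sum = 3 + 224 + 2304 + 12288
= 14819


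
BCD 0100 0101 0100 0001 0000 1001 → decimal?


Each 4-bit group → digit:
  0100 → 4
  0101 → 5
  0100 → 4
  0001 → 1
  0000 → 0
  1001 → 9
= 454109


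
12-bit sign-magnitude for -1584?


Sign bit: 1 (negative)
Magnitude: 1584 = 11000110000
= 111000110000


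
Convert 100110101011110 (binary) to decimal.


Positional values:
Bit 1: 1 × 2^1 = 2
Bit 2: 1 × 2^2 = 4
Bit 3: 1 × 2^3 = 8
Bit 4: 1 × 2^4 = 16
Bit 6: 1 × 2^6 = 64
Bit 8: 1 × 2^8 = 256
Bit 10: 1 × 2^10 = 1024
Bit 11: 1 × 2^11 = 2048
Bit 14: 1 × 2^14 = 16384
Sum = 2 + 4 + 8 + 16 + 64 + 256 + 1024 + 2048 + 16384
= 19806


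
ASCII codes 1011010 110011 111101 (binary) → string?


Codes (binary): 1011010 110011 111101
Per-code ASCII lookup:
  1011010 = 90  (range 65-90: uppercase, 90 - 65 = 25) → 'Z'
  110011 = 51  (range 48-57: digits, 51 - 48 = 3) → '3'
  111101 = 61  (special character) → '='
= 'Z3='


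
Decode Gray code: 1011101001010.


Gray code: 1011101001010
MSB stays the same: 1
Each subsequent bit = prev_binary XOR current_gray:
  B[1] = 1 XOR 0 = 1
  B[2] = 1 XOR 1 = 0
  B[3] = 0 XOR 1 = 1
  B[4] = 1 XOR 1 = 0
  B[5] = 0 XOR 0 = 0
  B[6] = 0 XOR 1 = 1
  B[7] = 1 XOR 0 = 1
  B[8] = 1 XOR 0 = 1
  B[9] = 1 XOR 1 = 0
  B[10] = 0 XOR 0 = 0
  B[11] = 0 XOR 1 = 1
  B[12] = 1 XOR 0 = 1
= 1101001110011 (6771 decimal)


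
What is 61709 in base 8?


Divide by 8 repeatedly:
61709 ÷ 8 = 7713 remainder 5
7713 ÷ 8 = 964 remainder 1
964 ÷ 8 = 120 remainder 4
120 ÷ 8 = 15 remainder 0
15 ÷ 8 = 1 remainder 7
1 ÷ 8 = 0 remainder 1
Reading remainders bottom-up:
= 0o170415


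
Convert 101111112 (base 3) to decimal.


Positional values (base 3):
  2 × 3^0 = 2 × 1 = 2
  1 × 3^1 = 1 × 3 = 3
  1 × 3^2 = 1 × 9 = 9
  1 × 3^3 = 1 × 27 = 27
  1 × 3^4 = 1 × 81 = 81
  1 × 3^5 = 1 × 243 = 243
  1 × 3^6 = 1 × 729 = 729
  0 × 3^7 = 0 × 2187 = 0
  1 × 3^8 = 1 × 6561 = 6561
Sum = 2 + 3 + 9 + 27 + 81 + 243 + 729 + 0 + 6561
= 7655


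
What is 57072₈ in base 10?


Positional values:
Position 0: 2 × 8^0 = 2
Position 1: 7 × 8^1 = 56
Position 2: 0 × 8^2 = 0
Position 3: 7 × 8^3 = 3584
Position 4: 5 × 8^4 = 20480
Sum = 2 + 56 + 0 + 3584 + 20480
= 24122


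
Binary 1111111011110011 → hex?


Group into 4-bit nibbles: 1111111011110011
  1111 = F
  1110 = E
  1111 = F
  0011 = 3
= 0xFEF3


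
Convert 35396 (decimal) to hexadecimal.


Divide by 16 repeatedly:
35396 ÷ 16 = 2212 remainder 4 (4)
2212 ÷ 16 = 138 remainder 4 (4)
138 ÷ 16 = 8 remainder 10 (A)
8 ÷ 16 = 0 remainder 8 (8)
Reading remainders bottom-up:
= 0x8A44


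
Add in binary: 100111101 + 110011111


Align and add column by column (LSB to MSB, carry propagating):
  0100111101
+ 0110011111
  ----------
  col 0: 1 + 1 + 0 (carry in) = 2 → bit 0, carry out 1
  col 1: 0 + 1 + 1 (carry in) = 2 → bit 0, carry out 1
  col 2: 1 + 1 + 1 (carry in) = 3 → bit 1, carry out 1
  col 3: 1 + 1 + 1 (carry in) = 3 → bit 1, carry out 1
  col 4: 1 + 1 + 1 (carry in) = 3 → bit 1, carry out 1
  col 5: 1 + 0 + 1 (carry in) = 2 → bit 0, carry out 1
  col 6: 0 + 0 + 1 (carry in) = 1 → bit 1, carry out 0
  col 7: 0 + 1 + 0 (carry in) = 1 → bit 1, carry out 0
  col 8: 1 + 1 + 0 (carry in) = 2 → bit 0, carry out 1
  col 9: 0 + 0 + 1 (carry in) = 1 → bit 1, carry out 0
Reading bits MSB→LSB: 1011011100
Strip leading zeros: 1011011100
= 1011011100


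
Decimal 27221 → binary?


Divide by 2 repeatedly:
27221 ÷ 2 = 13610 remainder 1
13610 ÷ 2 = 6805 remainder 0
6805 ÷ 2 = 3402 remainder 1
3402 ÷ 2 = 1701 remainder 0
1701 ÷ 2 = 850 remainder 1
850 ÷ 2 = 425 remainder 0
425 ÷ 2 = 212 remainder 1
212 ÷ 2 = 106 remainder 0
106 ÷ 2 = 53 remainder 0
53 ÷ 2 = 26 remainder 1
26 ÷ 2 = 13 remainder 0
13 ÷ 2 = 6 remainder 1
6 ÷ 2 = 3 remainder 0
3 ÷ 2 = 1 remainder 1
1 ÷ 2 = 0 remainder 1
Reading remainders bottom-up:
= 110101001010101


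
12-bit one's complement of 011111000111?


Original: 011111000111
Invert all bits:
  bit 0: 0 → 1
  bit 1: 1 → 0
  bit 2: 1 → 0
  bit 3: 1 → 0
  bit 4: 1 → 0
  bit 5: 1 → 0
  bit 6: 0 → 1
  bit 7: 0 → 1
  bit 8: 0 → 1
  bit 9: 1 → 0
  bit 10: 1 → 0
  bit 11: 1 → 0
= 100000111000


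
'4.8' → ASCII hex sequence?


String: '4.8'  (3 characters)
Per-character ASCII lookup:
  '4': digits start at 48: '4' = 48 + 4 = 52 → 0x34
  '.': special character: '.' = 46 → 0x2E
  '8': digits start at 48: '8' = 48 + 8 = 56 → 0x38
= 0x34 0x2E 0x38


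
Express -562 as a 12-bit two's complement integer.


Original: 001000110010
Step 1 - Invert all bits: 110111001101
Step 2 - Add 1: 110111001101 + 1
= 110111001110 (represents -562)


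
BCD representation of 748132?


Each digit → 4-bit binary:
  7 → 0111
  4 → 0100
  8 → 1000
  1 → 0001
  3 → 0011
  2 → 0010
= 0111 0100 1000 0001 0011 0010


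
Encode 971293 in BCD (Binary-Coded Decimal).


Each digit → 4-bit binary:
  9 → 1001
  7 → 0111
  1 → 0001
  2 → 0010
  9 → 1001
  3 → 0011
= 1001 0111 0001 0010 1001 0011


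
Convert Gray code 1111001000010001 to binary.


Gray code: 1111001000010001
MSB stays the same: 1
Each subsequent bit = prev_binary XOR current_gray:
  B[1] = 1 XOR 1 = 0
  B[2] = 0 XOR 1 = 1
  B[3] = 1 XOR 1 = 0
  B[4] = 0 XOR 0 = 0
  B[5] = 0 XOR 0 = 0
  B[6] = 0 XOR 1 = 1
  B[7] = 1 XOR 0 = 1
  B[8] = 1 XOR 0 = 1
  B[9] = 1 XOR 0 = 1
  B[10] = 1 XOR 0 = 1
  B[11] = 1 XOR 1 = 0
  B[12] = 0 XOR 0 = 0
  B[13] = 0 XOR 0 = 0
  B[14] = 0 XOR 0 = 0
  B[15] = 0 XOR 1 = 1
= 1010001111100001 (41953 decimal)


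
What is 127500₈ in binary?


Each octal digit → 3 binary bits:
  1 = 001
  2 = 010
  7 = 111
  5 = 101
  0 = 000
  0 = 000
Concatenate: 001 010 111 101 000 000
= 001010111101000000


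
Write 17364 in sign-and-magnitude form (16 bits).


Sign bit: 0 (positive)
Magnitude: 17364 = 100001111010100
= 0100001111010100


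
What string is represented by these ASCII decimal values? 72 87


Codes (decimal): 72 87
Per-code ASCII lookup:
  72  (range 65-90: uppercase, 72 - 65 = 7) → 'H'
  87  (range 65-90: uppercase, 87 - 65 = 22) → 'W'
= 'HW'


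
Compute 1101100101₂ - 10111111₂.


Align and subtract column by column (LSB to MSB, borrowing when needed):
  1101100101
- 0010111111
  ----------
  col 0: (1 - 0 borrow-in) - 1 → 1 - 1 = 0, borrow out 0
  col 1: (0 - 0 borrow-in) - 1 → borrow from next column: (0+2) - 1 = 1, borrow out 1
  col 2: (1 - 1 borrow-in) - 1 → borrow from next column: (0+2) - 1 = 1, borrow out 1
  col 3: (0 - 1 borrow-in) - 1 → borrow from next column: (-1+2) - 1 = 0, borrow out 1
  col 4: (0 - 1 borrow-in) - 1 → borrow from next column: (-1+2) - 1 = 0, borrow out 1
  col 5: (1 - 1 borrow-in) - 1 → borrow from next column: (0+2) - 1 = 1, borrow out 1
  col 6: (1 - 1 borrow-in) - 0 → 0 - 0 = 0, borrow out 0
  col 7: (0 - 0 borrow-in) - 1 → borrow from next column: (0+2) - 1 = 1, borrow out 1
  col 8: (1 - 1 borrow-in) - 0 → 0 - 0 = 0, borrow out 0
  col 9: (1 - 0 borrow-in) - 0 → 1 - 0 = 1, borrow out 0
Reading bits MSB→LSB: 1010100110
Strip leading zeros: 1010100110
= 1010100110


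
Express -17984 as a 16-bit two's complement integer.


Original: 0100011001000000
Step 1 - Invert all bits: 1011100110111111
Step 2 - Add 1: 1011100110111111 + 1
= 1011100111000000 (represents -17984)


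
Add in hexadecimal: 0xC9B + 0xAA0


Align and add column by column (LSB to MSB, each column mod 16 with carry):
  0C9B
+ 0AA0
  ----
  col 0: B(11) + 0(0) + 0 (carry in) = 11 → B(11), carry out 0
  col 1: 9(9) + A(10) + 0 (carry in) = 19 → 3(3), carry out 1
  col 2: C(12) + A(10) + 1 (carry in) = 23 → 7(7), carry out 1
  col 3: 0(0) + 0(0) + 1 (carry in) = 1 → 1(1), carry out 0
Reading digits MSB→LSB: 173B
Strip leading zeros: 173B
= 0x173B


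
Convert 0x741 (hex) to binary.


Each hex digit → 4 binary bits:
  7 = 0111
  4 = 0100
  1 = 0001
Concatenate: 0111 0100 0001
= 011101000001


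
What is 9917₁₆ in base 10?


Positional values:
Position 0: 7 × 16^0 = 7 × 1 = 7
Position 1: 1 × 16^1 = 1 × 16 = 16
Position 2: 9 × 16^2 = 9 × 256 = 2304
Position 3: 9 × 16^3 = 9 × 4096 = 36864
Sum = 7 + 16 + 2304 + 36864
= 39191


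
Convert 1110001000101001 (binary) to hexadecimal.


Group into 4-bit nibbles: 1110001000101001
  1110 = E
  0010 = 2
  0010 = 2
  1001 = 9
= 0xE229


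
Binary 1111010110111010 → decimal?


Positional values:
Bit 1: 1 × 2^1 = 2
Bit 3: 1 × 2^3 = 8
Bit 4: 1 × 2^4 = 16
Bit 5: 1 × 2^5 = 32
Bit 7: 1 × 2^7 = 128
Bit 8: 1 × 2^8 = 256
Bit 10: 1 × 2^10 = 1024
Bit 12: 1 × 2^12 = 4096
Bit 13: 1 × 2^13 = 8192
Bit 14: 1 × 2^14 = 16384
Bit 15: 1 × 2^15 = 32768
Sum = 2 + 8 + 16 + 32 + 128 + 256 + 1024 + 4096 + 8192 + 16384 + 32768
= 62906


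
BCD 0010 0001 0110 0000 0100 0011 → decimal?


Each 4-bit group → digit:
  0010 → 2
  0001 → 1
  0110 → 6
  0000 → 0
  0100 → 4
  0011 → 3
= 216043


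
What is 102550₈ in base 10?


Positional values:
Position 0: 0 × 8^0 = 0
Position 1: 5 × 8^1 = 40
Position 2: 5 × 8^2 = 320
Position 3: 2 × 8^3 = 1024
Position 4: 0 × 8^4 = 0
Position 5: 1 × 8^5 = 32768
Sum = 0 + 40 + 320 + 1024 + 0 + 32768
= 34152


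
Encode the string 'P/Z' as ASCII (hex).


String: 'P/Z'  (3 characters)
Per-character ASCII lookup:
  'P': uppercase starts at 65: 'P' = 65 + 15 = 80 → 0x50
  '/': special character: '/' = 47 → 0x2F
  'Z': uppercase starts at 65: 'Z' = 65 + 25 = 90 → 0x5A
= 0x50 0x2F 0x5A


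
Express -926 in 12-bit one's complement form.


Original: 001110011110
Invert all bits:
  bit 0: 0 → 1
  bit 1: 0 → 1
  bit 2: 1 → 0
  bit 3: 1 → 0
  bit 4: 1 → 0
  bit 5: 0 → 1
  bit 6: 0 → 1
  bit 7: 1 → 0
  bit 8: 1 → 0
  bit 9: 1 → 0
  bit 10: 1 → 0
  bit 11: 0 → 1
= 110001100001


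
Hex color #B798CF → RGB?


Hex: #B798CF
R = B7₁₆ = 183
G = 98₁₆ = 152
B = CF₁₆ = 207
= RGB(183, 152, 207)


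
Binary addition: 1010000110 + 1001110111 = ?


Align and add column by column (LSB to MSB, carry propagating):
  01010000110
+ 01001110111
  -----------
  col 0: 0 + 1 + 0 (carry in) = 1 → bit 1, carry out 0
  col 1: 1 + 1 + 0 (carry in) = 2 → bit 0, carry out 1
  col 2: 1 + 1 + 1 (carry in) = 3 → bit 1, carry out 1
  col 3: 0 + 0 + 1 (carry in) = 1 → bit 1, carry out 0
  col 4: 0 + 1 + 0 (carry in) = 1 → bit 1, carry out 0
  col 5: 0 + 1 + 0 (carry in) = 1 → bit 1, carry out 0
  col 6: 0 + 1 + 0 (carry in) = 1 → bit 1, carry out 0
  col 7: 1 + 0 + 0 (carry in) = 1 → bit 1, carry out 0
  col 8: 0 + 0 + 0 (carry in) = 0 → bit 0, carry out 0
  col 9: 1 + 1 + 0 (carry in) = 2 → bit 0, carry out 1
  col 10: 0 + 0 + 1 (carry in) = 1 → bit 1, carry out 0
Reading bits MSB→LSB: 10011111101
Strip leading zeros: 10011111101
= 10011111101


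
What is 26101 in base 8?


Divide by 8 repeatedly:
26101 ÷ 8 = 3262 remainder 5
3262 ÷ 8 = 407 remainder 6
407 ÷ 8 = 50 remainder 7
50 ÷ 8 = 6 remainder 2
6 ÷ 8 = 0 remainder 6
Reading remainders bottom-up:
= 0o62765


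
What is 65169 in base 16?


Divide by 16 repeatedly:
65169 ÷ 16 = 4073 remainder 1 (1)
4073 ÷ 16 = 254 remainder 9 (9)
254 ÷ 16 = 15 remainder 14 (E)
15 ÷ 16 = 0 remainder 15 (F)
Reading remainders bottom-up:
= 0xFE91


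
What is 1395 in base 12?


Divide by 12 repeatedly:
1395 ÷ 12 = 116 remainder 3
116 ÷ 12 = 9 remainder 8
9 ÷ 12 = 0 remainder 9
Reading remainders bottom-up:
= 983


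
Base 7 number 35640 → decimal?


Positional values (base 7):
  0 × 7^0 = 0 × 1 = 0
  4 × 7^1 = 4 × 7 = 28
  6 × 7^2 = 6 × 49 = 294
  5 × 7^3 = 5 × 343 = 1715
  3 × 7^4 = 3 × 2401 = 7203
Sum = 0 + 28 + 294 + 1715 + 7203
= 9240


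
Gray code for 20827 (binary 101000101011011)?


Binary: 101000101011011
Gray code: G = B XOR (B >> 1)
B >> 1 = 010100010101101
101000101011011 XOR 010100010101101:
  1 XOR 0 = 1
  0 XOR 1 = 1
  1 XOR 0 = 1
  0 XOR 1 = 1
  0 XOR 0 = 0
  0 XOR 0 = 0
  1 XOR 0 = 1
  0 XOR 1 = 1
  1 XOR 0 = 1
  0 XOR 1 = 1
  1 XOR 0 = 1
  1 XOR 1 = 0
  0 XOR 1 = 1
  1 XOR 0 = 1
  1 XOR 1 = 0
= 111100111110110


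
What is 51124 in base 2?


Divide by 2 repeatedly:
51124 ÷ 2 = 25562 remainder 0
25562 ÷ 2 = 12781 remainder 0
12781 ÷ 2 = 6390 remainder 1
6390 ÷ 2 = 3195 remainder 0
3195 ÷ 2 = 1597 remainder 1
1597 ÷ 2 = 798 remainder 1
798 ÷ 2 = 399 remainder 0
399 ÷ 2 = 199 remainder 1
199 ÷ 2 = 99 remainder 1
99 ÷ 2 = 49 remainder 1
49 ÷ 2 = 24 remainder 1
24 ÷ 2 = 12 remainder 0
12 ÷ 2 = 6 remainder 0
6 ÷ 2 = 3 remainder 0
3 ÷ 2 = 1 remainder 1
1 ÷ 2 = 0 remainder 1
Reading remainders bottom-up:
= 1100011110110100


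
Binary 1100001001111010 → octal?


Group into 3-bit groups: 001100001001111010
  001 = 1
  100 = 4
  001 = 1
  001 = 1
  111 = 7
  010 = 2
= 0o141172


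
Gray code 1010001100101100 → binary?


Gray code: 1010001100101100
MSB stays the same: 1
Each subsequent bit = prev_binary XOR current_gray:
  B[1] = 1 XOR 0 = 1
  B[2] = 1 XOR 1 = 0
  B[3] = 0 XOR 0 = 0
  B[4] = 0 XOR 0 = 0
  B[5] = 0 XOR 0 = 0
  B[6] = 0 XOR 1 = 1
  B[7] = 1 XOR 1 = 0
  B[8] = 0 XOR 0 = 0
  B[9] = 0 XOR 0 = 0
  B[10] = 0 XOR 1 = 1
  B[11] = 1 XOR 0 = 1
  B[12] = 1 XOR 1 = 0
  B[13] = 0 XOR 1 = 1
  B[14] = 1 XOR 0 = 1
  B[15] = 1 XOR 0 = 1
= 1100001000110111 (49719 decimal)


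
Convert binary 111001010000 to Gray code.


Binary: 111001010000
Gray code: G = B XOR (B >> 1)
B >> 1 = 011100101000
111001010000 XOR 011100101000:
  1 XOR 0 = 1
  1 XOR 1 = 0
  1 XOR 1 = 0
  0 XOR 1 = 1
  0 XOR 0 = 0
  1 XOR 0 = 1
  0 XOR 1 = 1
  1 XOR 0 = 1
  0 XOR 1 = 1
  0 XOR 0 = 0
  0 XOR 0 = 0
  0 XOR 0 = 0
= 100101111000


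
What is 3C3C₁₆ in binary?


Each hex digit → 4 binary bits:
  3 = 0011
  C = 1100
  3 = 0011
  C = 1100
Concatenate: 0011 1100 0011 1100
= 0011110000111100


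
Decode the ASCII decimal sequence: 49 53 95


Codes (decimal): 49 53 95
Per-code ASCII lookup:
  49  (range 48-57: digits, 49 - 48 = 1) → '1'
  53  (range 48-57: digits, 53 - 48 = 5) → '5'
  95  (special character) → '_'
= '15_'


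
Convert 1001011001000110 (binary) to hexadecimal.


Group into 4-bit nibbles: 1001011001000110
  1001 = 9
  0110 = 6
  0100 = 4
  0110 = 6
= 0x9646


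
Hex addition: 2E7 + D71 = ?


Align and add column by column (LSB to MSB, each column mod 16 with carry):
  02E7
+ 0D71
  ----
  col 0: 7(7) + 1(1) + 0 (carry in) = 8 → 8(8), carry out 0
  col 1: E(14) + 7(7) + 0 (carry in) = 21 → 5(5), carry out 1
  col 2: 2(2) + D(13) + 1 (carry in) = 16 → 0(0), carry out 1
  col 3: 0(0) + 0(0) + 1 (carry in) = 1 → 1(1), carry out 0
Reading digits MSB→LSB: 1058
Strip leading zeros: 1058
= 0x1058


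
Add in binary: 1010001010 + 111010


Align and add column by column (LSB to MSB, carry propagating):
  01010001010
+ 00000111010
  -----------
  col 0: 0 + 0 + 0 (carry in) = 0 → bit 0, carry out 0
  col 1: 1 + 1 + 0 (carry in) = 2 → bit 0, carry out 1
  col 2: 0 + 0 + 1 (carry in) = 1 → bit 1, carry out 0
  col 3: 1 + 1 + 0 (carry in) = 2 → bit 0, carry out 1
  col 4: 0 + 1 + 1 (carry in) = 2 → bit 0, carry out 1
  col 5: 0 + 1 + 1 (carry in) = 2 → bit 0, carry out 1
  col 6: 0 + 0 + 1 (carry in) = 1 → bit 1, carry out 0
  col 7: 1 + 0 + 0 (carry in) = 1 → bit 1, carry out 0
  col 8: 0 + 0 + 0 (carry in) = 0 → bit 0, carry out 0
  col 9: 1 + 0 + 0 (carry in) = 1 → bit 1, carry out 0
  col 10: 0 + 0 + 0 (carry in) = 0 → bit 0, carry out 0
Reading bits MSB→LSB: 01011000100
Strip leading zeros: 1011000100
= 1011000100


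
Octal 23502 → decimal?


Positional values:
Position 0: 2 × 8^0 = 2
Position 1: 0 × 8^1 = 0
Position 2: 5 × 8^2 = 320
Position 3: 3 × 8^3 = 1536
Position 4: 2 × 8^4 = 8192
Sum = 2 + 0 + 320 + 1536 + 8192
= 10050


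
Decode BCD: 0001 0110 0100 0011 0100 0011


Each 4-bit group → digit:
  0001 → 1
  0110 → 6
  0100 → 4
  0011 → 3
  0100 → 4
  0011 → 3
= 164343


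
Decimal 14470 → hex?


Divide by 16 repeatedly:
14470 ÷ 16 = 904 remainder 6 (6)
904 ÷ 16 = 56 remainder 8 (8)
56 ÷ 16 = 3 remainder 8 (8)
3 ÷ 16 = 0 remainder 3 (3)
Reading remainders bottom-up:
= 0x3886


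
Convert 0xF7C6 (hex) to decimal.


Positional values:
Position 0: 6 × 16^0 = 6 × 1 = 6
Position 1: C × 16^1 = 12 × 16 = 192
Position 2: 7 × 16^2 = 7 × 256 = 1792
Position 3: F × 16^3 = 15 × 4096 = 61440
Sum = 6 + 192 + 1792 + 61440
= 63430


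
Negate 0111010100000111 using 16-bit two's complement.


Original: 0111010100000111
Step 1 - Invert all bits: 1000101011111000
Step 2 - Add 1: 1000101011111000 + 1
= 1000101011111001 (represents -29959)


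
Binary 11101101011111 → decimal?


Positional values:
Bit 0: 1 × 2^0 = 1
Bit 1: 1 × 2^1 = 2
Bit 2: 1 × 2^2 = 4
Bit 3: 1 × 2^3 = 8
Bit 4: 1 × 2^4 = 16
Bit 6: 1 × 2^6 = 64
Bit 8: 1 × 2^8 = 256
Bit 9: 1 × 2^9 = 512
Bit 11: 1 × 2^11 = 2048
Bit 12: 1 × 2^12 = 4096
Bit 13: 1 × 2^13 = 8192
Sum = 1 + 2 + 4 + 8 + 16 + 64 + 256 + 512 + 2048 + 4096 + 8192
= 15199


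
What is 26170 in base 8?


Divide by 8 repeatedly:
26170 ÷ 8 = 3271 remainder 2
3271 ÷ 8 = 408 remainder 7
408 ÷ 8 = 51 remainder 0
51 ÷ 8 = 6 remainder 3
6 ÷ 8 = 0 remainder 6
Reading remainders bottom-up:
= 0o63072


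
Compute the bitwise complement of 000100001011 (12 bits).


Original: 000100001011
Invert all bits:
  bit 0: 0 → 1
  bit 1: 0 → 1
  bit 2: 0 → 1
  bit 3: 1 → 0
  bit 4: 0 → 1
  bit 5: 0 → 1
  bit 6: 0 → 1
  bit 7: 0 → 1
  bit 8: 1 → 0
  bit 9: 0 → 1
  bit 10: 1 → 0
  bit 11: 1 → 0
= 111011110100


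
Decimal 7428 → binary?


Divide by 2 repeatedly:
7428 ÷ 2 = 3714 remainder 0
3714 ÷ 2 = 1857 remainder 0
1857 ÷ 2 = 928 remainder 1
928 ÷ 2 = 464 remainder 0
464 ÷ 2 = 232 remainder 0
232 ÷ 2 = 116 remainder 0
116 ÷ 2 = 58 remainder 0
58 ÷ 2 = 29 remainder 0
29 ÷ 2 = 14 remainder 1
14 ÷ 2 = 7 remainder 0
7 ÷ 2 = 3 remainder 1
3 ÷ 2 = 1 remainder 1
1 ÷ 2 = 0 remainder 1
Reading remainders bottom-up:
= 1110100000100


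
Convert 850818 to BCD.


Each digit → 4-bit binary:
  8 → 1000
  5 → 0101
  0 → 0000
  8 → 1000
  1 → 0001
  8 → 1000
= 1000 0101 0000 1000 0001 1000


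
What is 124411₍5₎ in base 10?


Positional values (base 5):
  1 × 5^0 = 1 × 1 = 1
  1 × 5^1 = 1 × 5 = 5
  4 × 5^2 = 4 × 25 = 100
  4 × 5^3 = 4 × 125 = 500
  2 × 5^4 = 2 × 625 = 1250
  1 × 5^5 = 1 × 3125 = 3125
Sum = 1 + 5 + 100 + 500 + 1250 + 3125
= 4981


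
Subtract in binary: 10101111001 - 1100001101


Align and subtract column by column (LSB to MSB, borrowing when needed):
  10101111001
- 01100001101
  -----------
  col 0: (1 - 0 borrow-in) - 1 → 1 - 1 = 0, borrow out 0
  col 1: (0 - 0 borrow-in) - 0 → 0 - 0 = 0, borrow out 0
  col 2: (0 - 0 borrow-in) - 1 → borrow from next column: (0+2) - 1 = 1, borrow out 1
  col 3: (1 - 1 borrow-in) - 1 → borrow from next column: (0+2) - 1 = 1, borrow out 1
  col 4: (1 - 1 borrow-in) - 0 → 0 - 0 = 0, borrow out 0
  col 5: (1 - 0 borrow-in) - 0 → 1 - 0 = 1, borrow out 0
  col 6: (1 - 0 borrow-in) - 0 → 1 - 0 = 1, borrow out 0
  col 7: (0 - 0 borrow-in) - 0 → 0 - 0 = 0, borrow out 0
  col 8: (1 - 0 borrow-in) - 1 → 1 - 1 = 0, borrow out 0
  col 9: (0 - 0 borrow-in) - 1 → borrow from next column: (0+2) - 1 = 1, borrow out 1
  col 10: (1 - 1 borrow-in) - 0 → 0 - 0 = 0, borrow out 0
Reading bits MSB→LSB: 01001101100
Strip leading zeros: 1001101100
= 1001101100


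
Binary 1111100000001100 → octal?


Group into 3-bit groups: 001111100000001100
  001 = 1
  111 = 7
  100 = 4
  000 = 0
  001 = 1
  100 = 4
= 0o174014


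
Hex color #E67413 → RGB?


Hex: #E67413
R = E6₁₆ = 230
G = 74₁₆ = 116
B = 13₁₆ = 19
= RGB(230, 116, 19)


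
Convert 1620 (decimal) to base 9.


Divide by 9 repeatedly:
1620 ÷ 9 = 180 remainder 0
180 ÷ 9 = 20 remainder 0
20 ÷ 9 = 2 remainder 2
2 ÷ 9 = 0 remainder 2
Reading remainders bottom-up:
= 2200


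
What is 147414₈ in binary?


Each octal digit → 3 binary bits:
  1 = 001
  4 = 100
  7 = 111
  4 = 100
  1 = 001
  4 = 100
Concatenate: 001 100 111 100 001 100
= 001100111100001100


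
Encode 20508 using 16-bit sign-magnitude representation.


Sign bit: 0 (positive)
Magnitude: 20508 = 101000000011100
= 0101000000011100


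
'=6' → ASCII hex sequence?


String: '=6'  (2 characters)
Per-character ASCII lookup:
  '=': special character: '=' = 61 → 0x3D
  '6': digits start at 48: '6' = 48 + 6 = 54 → 0x36
= 0x3D 0x36


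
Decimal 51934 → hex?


Divide by 16 repeatedly:
51934 ÷ 16 = 3245 remainder 14 (E)
3245 ÷ 16 = 202 remainder 13 (D)
202 ÷ 16 = 12 remainder 10 (A)
12 ÷ 16 = 0 remainder 12 (C)
Reading remainders bottom-up:
= 0xCADE


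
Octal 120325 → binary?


Each octal digit → 3 binary bits:
  1 = 001
  2 = 010
  0 = 000
  3 = 011
  2 = 010
  5 = 101
Concatenate: 001 010 000 011 010 101
= 001010000011010101


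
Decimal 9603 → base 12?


Divide by 12 repeatedly:
9603 ÷ 12 = 800 remainder 3
800 ÷ 12 = 66 remainder 8
66 ÷ 12 = 5 remainder 6
5 ÷ 12 = 0 remainder 5
Reading remainders bottom-up:
= 5683


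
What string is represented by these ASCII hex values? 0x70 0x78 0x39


Codes (hex): 0x70 0x78 0x39
Per-code ASCII lookup:
  0x70 = 112  (range 97-122: lowercase, 112 - 97 = 15) → 'p'
  0x78 = 120  (range 97-122: lowercase, 120 - 97 = 23) → 'x'
  0x39 = 57  (range 48-57: digits, 57 - 48 = 9) → '9'
= 'px9'


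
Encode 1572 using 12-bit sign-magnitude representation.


Sign bit: 0 (positive)
Magnitude: 1572 = 11000100100
= 011000100100


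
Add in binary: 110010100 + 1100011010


Align and add column by column (LSB to MSB, carry propagating):
  00110010100
+ 01100011010
  -----------
  col 0: 0 + 0 + 0 (carry in) = 0 → bit 0, carry out 0
  col 1: 0 + 1 + 0 (carry in) = 1 → bit 1, carry out 0
  col 2: 1 + 0 + 0 (carry in) = 1 → bit 1, carry out 0
  col 3: 0 + 1 + 0 (carry in) = 1 → bit 1, carry out 0
  col 4: 1 + 1 + 0 (carry in) = 2 → bit 0, carry out 1
  col 5: 0 + 0 + 1 (carry in) = 1 → bit 1, carry out 0
  col 6: 0 + 0 + 0 (carry in) = 0 → bit 0, carry out 0
  col 7: 1 + 0 + 0 (carry in) = 1 → bit 1, carry out 0
  col 8: 1 + 1 + 0 (carry in) = 2 → bit 0, carry out 1
  col 9: 0 + 1 + 1 (carry in) = 2 → bit 0, carry out 1
  col 10: 0 + 0 + 1 (carry in) = 1 → bit 1, carry out 0
Reading bits MSB→LSB: 10010101110
Strip leading zeros: 10010101110
= 10010101110


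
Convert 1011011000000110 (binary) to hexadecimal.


Group into 4-bit nibbles: 1011011000000110
  1011 = B
  0110 = 6
  0000 = 0
  0110 = 6
= 0xB606


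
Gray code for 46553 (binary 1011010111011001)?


Binary: 1011010111011001
Gray code: G = B XOR (B >> 1)
B >> 1 = 0101101011101100
1011010111011001 XOR 0101101011101100:
  1 XOR 0 = 1
  0 XOR 1 = 1
  1 XOR 0 = 1
  1 XOR 1 = 0
  0 XOR 1 = 1
  1 XOR 0 = 1
  0 XOR 1 = 1
  1 XOR 0 = 1
  1 XOR 1 = 0
  1 XOR 1 = 0
  0 XOR 1 = 1
  1 XOR 0 = 1
  1 XOR 1 = 0
  0 XOR 1 = 1
  0 XOR 0 = 0
  1 XOR 0 = 1
= 1110111100110101


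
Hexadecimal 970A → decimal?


Positional values:
Position 0: A × 16^0 = 10 × 1 = 10
Position 1: 0 × 16^1 = 0 × 16 = 0
Position 2: 7 × 16^2 = 7 × 256 = 1792
Position 3: 9 × 16^3 = 9 × 4096 = 36864
Sum = 10 + 0 + 1792 + 36864
= 38666


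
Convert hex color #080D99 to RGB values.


Hex: #080D99
R = 08₁₆ = 8
G = 0D₁₆ = 13
B = 99₁₆ = 153
= RGB(8, 13, 153)


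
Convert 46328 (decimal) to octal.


Divide by 8 repeatedly:
46328 ÷ 8 = 5791 remainder 0
5791 ÷ 8 = 723 remainder 7
723 ÷ 8 = 90 remainder 3
90 ÷ 8 = 11 remainder 2
11 ÷ 8 = 1 remainder 3
1 ÷ 8 = 0 remainder 1
Reading remainders bottom-up:
= 0o132370


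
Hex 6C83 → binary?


Each hex digit → 4 binary bits:
  6 = 0110
  C = 1100
  8 = 1000
  3 = 0011
Concatenate: 0110 1100 1000 0011
= 0110110010000011


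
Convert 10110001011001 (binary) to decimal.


Positional values:
Bit 0: 1 × 2^0 = 1
Bit 3: 1 × 2^3 = 8
Bit 4: 1 × 2^4 = 16
Bit 6: 1 × 2^6 = 64
Bit 10: 1 × 2^10 = 1024
Bit 11: 1 × 2^11 = 2048
Bit 13: 1 × 2^13 = 8192
Sum = 1 + 8 + 16 + 64 + 1024 + 2048 + 8192
= 11353


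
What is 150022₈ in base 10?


Positional values:
Position 0: 2 × 8^0 = 2
Position 1: 2 × 8^1 = 16
Position 2: 0 × 8^2 = 0
Position 3: 0 × 8^3 = 0
Position 4: 5 × 8^4 = 20480
Position 5: 1 × 8^5 = 32768
Sum = 2 + 16 + 0 + 0 + 20480 + 32768
= 53266


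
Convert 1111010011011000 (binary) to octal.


Group into 3-bit groups: 001111010011011000
  001 = 1
  111 = 7
  010 = 2
  011 = 3
  011 = 3
  000 = 0
= 0o172330


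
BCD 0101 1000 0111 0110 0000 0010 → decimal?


Each 4-bit group → digit:
  0101 → 5
  1000 → 8
  0111 → 7
  0110 → 6
  0000 → 0
  0010 → 2
= 587602


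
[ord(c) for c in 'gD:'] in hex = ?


String: 'gD:'  (3 characters)
Per-character ASCII lookup:
  'g': lowercase starts at 97: 'g' = 97 + 6 = 103 → 0x67
  'D': uppercase starts at 65: 'D' = 65 + 3 = 68 → 0x44
  ':': special character: ':' = 58 → 0x3A
= 0x67 0x44 0x3A


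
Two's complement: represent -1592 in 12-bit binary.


Original: 011000111000
Step 1 - Invert all bits: 100111000111
Step 2 - Add 1: 100111000111 + 1
= 100111001000 (represents -1592)


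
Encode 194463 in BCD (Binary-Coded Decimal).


Each digit → 4-bit binary:
  1 → 0001
  9 → 1001
  4 → 0100
  4 → 0100
  6 → 0110
  3 → 0011
= 0001 1001 0100 0100 0110 0011


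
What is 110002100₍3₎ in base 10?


Positional values (base 3):
  0 × 3^0 = 0 × 1 = 0
  0 × 3^1 = 0 × 3 = 0
  1 × 3^2 = 1 × 9 = 9
  2 × 3^3 = 2 × 27 = 54
  0 × 3^4 = 0 × 81 = 0
  0 × 3^5 = 0 × 243 = 0
  0 × 3^6 = 0 × 729 = 0
  1 × 3^7 = 1 × 2187 = 2187
  1 × 3^8 = 1 × 6561 = 6561
Sum = 0 + 0 + 9 + 54 + 0 + 0 + 0 + 2187 + 6561
= 8811


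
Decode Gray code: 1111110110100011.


Gray code: 1111110110100011
MSB stays the same: 1
Each subsequent bit = prev_binary XOR current_gray:
  B[1] = 1 XOR 1 = 0
  B[2] = 0 XOR 1 = 1
  B[3] = 1 XOR 1 = 0
  B[4] = 0 XOR 1 = 1
  B[5] = 1 XOR 1 = 0
  B[6] = 0 XOR 0 = 0
  B[7] = 0 XOR 1 = 1
  B[8] = 1 XOR 1 = 0
  B[9] = 0 XOR 0 = 0
  B[10] = 0 XOR 1 = 1
  B[11] = 1 XOR 0 = 1
  B[12] = 1 XOR 0 = 1
  B[13] = 1 XOR 0 = 1
  B[14] = 1 XOR 1 = 0
  B[15] = 0 XOR 1 = 1
= 1010100100111101 (43325 decimal)


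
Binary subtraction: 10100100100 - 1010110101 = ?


Align and subtract column by column (LSB to MSB, borrowing when needed):
  10100100100
- 01010110101
  -----------
  col 0: (0 - 0 borrow-in) - 1 → borrow from next column: (0+2) - 1 = 1, borrow out 1
  col 1: (0 - 1 borrow-in) - 0 → borrow from next column: (-1+2) - 0 = 1, borrow out 1
  col 2: (1 - 1 borrow-in) - 1 → borrow from next column: (0+2) - 1 = 1, borrow out 1
  col 3: (0 - 1 borrow-in) - 0 → borrow from next column: (-1+2) - 0 = 1, borrow out 1
  col 4: (0 - 1 borrow-in) - 1 → borrow from next column: (-1+2) - 1 = 0, borrow out 1
  col 5: (1 - 1 borrow-in) - 1 → borrow from next column: (0+2) - 1 = 1, borrow out 1
  col 6: (0 - 1 borrow-in) - 0 → borrow from next column: (-1+2) - 0 = 1, borrow out 1
  col 7: (0 - 1 borrow-in) - 1 → borrow from next column: (-1+2) - 1 = 0, borrow out 1
  col 8: (1 - 1 borrow-in) - 0 → 0 - 0 = 0, borrow out 0
  col 9: (0 - 0 borrow-in) - 1 → borrow from next column: (0+2) - 1 = 1, borrow out 1
  col 10: (1 - 1 borrow-in) - 0 → 0 - 0 = 0, borrow out 0
Reading bits MSB→LSB: 01001101111
Strip leading zeros: 1001101111
= 1001101111


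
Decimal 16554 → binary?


Divide by 2 repeatedly:
16554 ÷ 2 = 8277 remainder 0
8277 ÷ 2 = 4138 remainder 1
4138 ÷ 2 = 2069 remainder 0
2069 ÷ 2 = 1034 remainder 1
1034 ÷ 2 = 517 remainder 0
517 ÷ 2 = 258 remainder 1
258 ÷ 2 = 129 remainder 0
129 ÷ 2 = 64 remainder 1
64 ÷ 2 = 32 remainder 0
32 ÷ 2 = 16 remainder 0
16 ÷ 2 = 8 remainder 0
8 ÷ 2 = 4 remainder 0
4 ÷ 2 = 2 remainder 0
2 ÷ 2 = 1 remainder 0
1 ÷ 2 = 0 remainder 1
Reading remainders bottom-up:
= 100000010101010


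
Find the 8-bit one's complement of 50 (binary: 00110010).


Original: 00110010
Invert all bits:
  bit 0: 0 → 1
  bit 1: 0 → 1
  bit 2: 1 → 0
  bit 3: 1 → 0
  bit 4: 0 → 1
  bit 5: 0 → 1
  bit 6: 1 → 0
  bit 7: 0 → 1
= 11001101


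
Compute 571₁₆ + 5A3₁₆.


Align and add column by column (LSB to MSB, each column mod 16 with carry):
  0571
+ 05A3
  ----
  col 0: 1(1) + 3(3) + 0 (carry in) = 4 → 4(4), carry out 0
  col 1: 7(7) + A(10) + 0 (carry in) = 17 → 1(1), carry out 1
  col 2: 5(5) + 5(5) + 1 (carry in) = 11 → B(11), carry out 0
  col 3: 0(0) + 0(0) + 0 (carry in) = 0 → 0(0), carry out 0
Reading digits MSB→LSB: 0B14
Strip leading zeros: B14
= 0xB14


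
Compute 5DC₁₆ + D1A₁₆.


Align and add column by column (LSB to MSB, each column mod 16 with carry):
  05DC
+ 0D1A
  ----
  col 0: C(12) + A(10) + 0 (carry in) = 22 → 6(6), carry out 1
  col 1: D(13) + 1(1) + 1 (carry in) = 15 → F(15), carry out 0
  col 2: 5(5) + D(13) + 0 (carry in) = 18 → 2(2), carry out 1
  col 3: 0(0) + 0(0) + 1 (carry in) = 1 → 1(1), carry out 0
Reading digits MSB→LSB: 12F6
Strip leading zeros: 12F6
= 0x12F6
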